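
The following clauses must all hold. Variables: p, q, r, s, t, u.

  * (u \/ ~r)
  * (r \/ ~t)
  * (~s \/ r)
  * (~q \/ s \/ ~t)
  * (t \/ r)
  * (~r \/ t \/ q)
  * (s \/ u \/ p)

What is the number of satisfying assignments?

10

Split on r, then t.
  r=T, t=T: p free; 3 ways for (q,s,u) × 2^1 = 6.
  r=T, t=F: remaining (p,q,s,u) ∈ {(F,T,F,T); (F,T,T,T); (T,T,F,T); (T,T,T,T)} — 4.
  r=F, t=T: a clause becomes empty — 0.
  r=F, t=F: a clause becomes empty — 0.
Total: 6 + 4 + 0 + 0 = 10.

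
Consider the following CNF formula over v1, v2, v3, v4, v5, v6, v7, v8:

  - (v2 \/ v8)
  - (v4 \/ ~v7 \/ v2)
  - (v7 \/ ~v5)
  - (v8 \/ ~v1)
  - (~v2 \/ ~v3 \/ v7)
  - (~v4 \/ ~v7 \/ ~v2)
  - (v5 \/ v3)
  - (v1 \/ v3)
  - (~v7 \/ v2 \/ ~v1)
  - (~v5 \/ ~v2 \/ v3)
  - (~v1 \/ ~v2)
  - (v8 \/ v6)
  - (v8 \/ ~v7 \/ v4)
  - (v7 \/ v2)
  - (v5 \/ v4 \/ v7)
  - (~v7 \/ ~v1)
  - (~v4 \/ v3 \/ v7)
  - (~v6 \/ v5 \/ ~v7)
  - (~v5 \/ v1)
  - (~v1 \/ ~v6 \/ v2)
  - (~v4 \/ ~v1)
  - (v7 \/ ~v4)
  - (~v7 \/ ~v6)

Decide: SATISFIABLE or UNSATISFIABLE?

SATISFIABLE

Pure literal: v8 appears only positively; assign v8 = True.
Set v1 = False and propagate.
  then v3 is forced to True.
  then v5 is forced to False.
Set v2 = False and propagate.
  then v7 is forced to True.
  then v4 is forced to True.
  then v6 is forced to False.
Every clause has at least one true literal under this assignment.
So v1 = False, v2 = False, v3 = True, v4 = True, v5 = False, v6 = False, v7 = True, v8 = True is a satisfying assignment.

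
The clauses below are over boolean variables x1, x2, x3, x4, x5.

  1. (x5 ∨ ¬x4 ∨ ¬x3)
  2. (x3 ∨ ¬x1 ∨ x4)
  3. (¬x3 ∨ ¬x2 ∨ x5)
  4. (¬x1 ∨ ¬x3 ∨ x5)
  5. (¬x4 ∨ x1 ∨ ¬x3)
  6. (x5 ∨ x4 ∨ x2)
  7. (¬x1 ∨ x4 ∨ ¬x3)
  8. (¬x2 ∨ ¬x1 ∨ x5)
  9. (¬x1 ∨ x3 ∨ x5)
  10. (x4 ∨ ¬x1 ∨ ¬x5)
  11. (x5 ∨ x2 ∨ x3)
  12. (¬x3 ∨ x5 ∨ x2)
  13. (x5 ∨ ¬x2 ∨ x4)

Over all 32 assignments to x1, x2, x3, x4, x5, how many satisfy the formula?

Case analysis on x5 and x3:
  x5=1, x3=1: remaining (x1,x2,x4) ∈ {(0,0,0); (0,1,0); (1,0,1); (1,1,1)} — 4.
  x5=1, x3=0: x2 free; 3 ways for (x1,x4) × 2^1 = 6.
  x5=0, x3=1: a clause becomes empty — 0.
  x5=0, x3=0: remaining (x1,x2,x4) ∈ {(0,1,1)} — 1.
Total: 4 + 6 + 0 + 1 = 11.

11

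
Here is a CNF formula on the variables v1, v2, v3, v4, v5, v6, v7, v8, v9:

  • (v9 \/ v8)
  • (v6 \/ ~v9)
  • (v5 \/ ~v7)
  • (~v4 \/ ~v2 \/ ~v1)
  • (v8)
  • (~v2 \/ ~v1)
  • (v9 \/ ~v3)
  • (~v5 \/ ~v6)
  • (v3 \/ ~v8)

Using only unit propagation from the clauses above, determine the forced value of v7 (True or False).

False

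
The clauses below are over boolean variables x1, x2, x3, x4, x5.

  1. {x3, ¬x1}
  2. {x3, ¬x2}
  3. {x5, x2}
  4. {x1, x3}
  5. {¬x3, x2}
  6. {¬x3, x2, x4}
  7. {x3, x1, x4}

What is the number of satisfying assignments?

8

Split on x3, then x2.
  x3=T, x2=T: x1, x4, x5 free → 2^3 = 8.
  x3=T, x2=F: a clause becomes empty — 0.
  x3=F, x2=T: a clause becomes empty — 0.
  x3=F, x2=F: a clause becomes empty — 0.
Total: 8 + 0 + 0 + 0 = 8.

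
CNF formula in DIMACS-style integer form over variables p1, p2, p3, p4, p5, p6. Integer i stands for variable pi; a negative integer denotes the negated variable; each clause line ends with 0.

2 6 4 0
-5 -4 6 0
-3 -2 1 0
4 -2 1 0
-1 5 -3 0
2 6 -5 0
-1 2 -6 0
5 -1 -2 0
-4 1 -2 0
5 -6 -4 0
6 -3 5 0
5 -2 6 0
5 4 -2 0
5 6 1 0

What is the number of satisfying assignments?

Case analysis on p2 and p5:
  p2=T, p5=T: p3 free; 3 ways for (p1,p4,p6) × 2^1 = 6.
  p2=T, p5=F: a clause becomes empty — 0.
  p2=F, p5=T: remaining (p1,p3,p4,p6) ∈ {(F,F,F,T); (F,F,T,T); (F,T,F,T); (F,T,T,T)} — 4.
  p2=F, p5=F: remaining (p1,p3,p4,p6) ∈ {(F,F,F,T); (F,T,F,T); (T,F,T,F)} — 3.
Total: 6 + 0 + 4 + 3 = 13.

13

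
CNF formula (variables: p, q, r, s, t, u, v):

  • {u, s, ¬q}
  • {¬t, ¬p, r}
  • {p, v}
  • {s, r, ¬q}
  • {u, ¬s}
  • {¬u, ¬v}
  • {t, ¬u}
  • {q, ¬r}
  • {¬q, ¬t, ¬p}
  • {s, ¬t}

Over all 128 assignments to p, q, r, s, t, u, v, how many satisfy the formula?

The models are:
  p=F q=F r=F s=F t=F u=F v=T
  p=T q=F r=F s=F t=F u=F v=F
  p=T q=F r=F s=F t=F u=F v=T
Count: 3.

3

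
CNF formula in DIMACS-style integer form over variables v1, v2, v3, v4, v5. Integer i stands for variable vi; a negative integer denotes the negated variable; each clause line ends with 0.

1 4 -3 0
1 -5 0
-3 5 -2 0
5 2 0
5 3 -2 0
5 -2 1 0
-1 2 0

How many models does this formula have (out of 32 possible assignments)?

4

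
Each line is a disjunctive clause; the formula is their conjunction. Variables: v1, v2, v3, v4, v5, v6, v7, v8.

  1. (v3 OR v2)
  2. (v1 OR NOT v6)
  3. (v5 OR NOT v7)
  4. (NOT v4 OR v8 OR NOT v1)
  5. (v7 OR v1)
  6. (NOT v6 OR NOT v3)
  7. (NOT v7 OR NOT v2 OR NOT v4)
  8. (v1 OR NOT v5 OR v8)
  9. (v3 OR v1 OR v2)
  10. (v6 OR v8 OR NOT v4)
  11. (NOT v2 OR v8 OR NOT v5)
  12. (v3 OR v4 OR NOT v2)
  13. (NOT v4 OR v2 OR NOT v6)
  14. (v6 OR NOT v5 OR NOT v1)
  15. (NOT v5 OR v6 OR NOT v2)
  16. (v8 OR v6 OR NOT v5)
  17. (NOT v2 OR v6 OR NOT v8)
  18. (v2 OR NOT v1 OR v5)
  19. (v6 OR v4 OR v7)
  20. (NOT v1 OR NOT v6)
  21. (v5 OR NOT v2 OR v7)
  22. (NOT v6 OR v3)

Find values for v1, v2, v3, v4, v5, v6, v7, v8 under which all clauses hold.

v1 = 0, v2 = 0, v3 = 1, v4 = 1, v5 = 1, v6 = 0, v7 = 1, v8 = 1

Branch on v1: take v1 = False.
  then v6 is forced to False.
  then v7 is forced to True.
  then v5 is forced to True.
  then v8 is forced to True.
  then v2 is forced to False.
  then v3 is forced to True.
v4 is now unconstrained; take v4 = True.
Every clause has at least one true literal under this assignment.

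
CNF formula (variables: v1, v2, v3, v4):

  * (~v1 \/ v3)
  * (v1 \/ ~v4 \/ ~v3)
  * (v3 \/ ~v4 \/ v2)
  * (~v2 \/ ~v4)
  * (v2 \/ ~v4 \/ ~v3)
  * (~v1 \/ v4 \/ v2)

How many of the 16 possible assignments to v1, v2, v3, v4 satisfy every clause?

5

Satisfying assignments:
  v1=F v2=F v3=F v4=F
  v1=F v2=F v3=T v4=F
  v1=F v2=T v3=F v4=F
  v1=F v2=T v3=T v4=F
  v1=T v2=T v3=T v4=F
That's 5 in total.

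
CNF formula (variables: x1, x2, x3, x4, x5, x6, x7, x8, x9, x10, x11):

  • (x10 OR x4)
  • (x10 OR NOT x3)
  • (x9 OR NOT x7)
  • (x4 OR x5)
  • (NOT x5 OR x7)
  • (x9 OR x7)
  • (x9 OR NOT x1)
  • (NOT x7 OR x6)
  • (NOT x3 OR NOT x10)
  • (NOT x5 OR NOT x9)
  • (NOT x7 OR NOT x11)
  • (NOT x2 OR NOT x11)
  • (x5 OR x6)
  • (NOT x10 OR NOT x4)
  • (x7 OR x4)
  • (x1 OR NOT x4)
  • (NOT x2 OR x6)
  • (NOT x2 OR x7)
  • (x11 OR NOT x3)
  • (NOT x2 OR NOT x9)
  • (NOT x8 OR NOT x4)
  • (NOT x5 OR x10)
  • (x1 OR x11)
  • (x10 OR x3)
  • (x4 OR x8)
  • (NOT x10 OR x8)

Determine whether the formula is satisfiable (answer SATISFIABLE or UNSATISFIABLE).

UNSATISFIABLE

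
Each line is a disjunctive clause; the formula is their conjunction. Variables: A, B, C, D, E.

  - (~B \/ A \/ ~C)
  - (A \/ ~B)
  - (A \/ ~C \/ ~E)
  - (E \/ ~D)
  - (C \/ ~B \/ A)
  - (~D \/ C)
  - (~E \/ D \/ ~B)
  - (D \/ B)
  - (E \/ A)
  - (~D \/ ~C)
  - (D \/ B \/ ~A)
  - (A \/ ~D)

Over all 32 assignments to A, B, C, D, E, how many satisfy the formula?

2

Satisfying assignments:
  A=1 B=1 C=0 D=0 E=0
  A=1 B=1 C=1 D=0 E=0
Count: 2.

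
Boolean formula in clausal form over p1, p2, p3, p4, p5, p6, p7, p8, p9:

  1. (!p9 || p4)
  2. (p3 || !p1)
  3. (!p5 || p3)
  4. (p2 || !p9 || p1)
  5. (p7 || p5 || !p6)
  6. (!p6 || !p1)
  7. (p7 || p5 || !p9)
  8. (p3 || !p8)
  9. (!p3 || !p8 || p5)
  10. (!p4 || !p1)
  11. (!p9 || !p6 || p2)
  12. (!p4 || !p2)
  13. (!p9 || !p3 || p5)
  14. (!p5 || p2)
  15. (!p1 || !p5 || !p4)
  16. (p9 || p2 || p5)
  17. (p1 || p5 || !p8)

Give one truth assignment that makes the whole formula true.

p1=T  p2=T  p3=T  p4=F  p5=F  p6=F  p7=T  p8=F  p9=F

Pure literal: p6 appears only negated; assign p6 = False.
p7 occurs only positively in the remaining clauses — set p7 = True.
Branch on p1: take p1 = True.
  then p3 is forced to True.
  then p4 is forced to False.
  then p9 is forced to False.
For the remaining variables, p2 = True, p5 = False, p8 = False works.
Check each clause:
  1. (p4 || !p9) — !p9 is true.
  2. (!p1 || p3) — p3 is true.
  3. (!p5 || p3) — p3 is true.
  4. (p1 || p2 || !p9) — p1 is true.
  5. (p5 || p7 || !p6) — !p6 is true.
  6. (!p6 || !p1) — !p6 is true.
  7. (!p9 || p5 || p7) — !p9 is true.
  8. (p3 || !p8) — !p8 is true.
  9. (!p8 || !p3 || p5) — !p8 is true.
  10. (!p1 || !p4) — !p4 is true.
  11. (p2 || !p9 || !p6) — p2 is true.
  12. (!p4 || !p2) — !p4 is true.
  13. (!p3 || p5 || !p9) — !p9 is true.
  14. (!p5 || p2) — p2 is true.
  15. (!p4 || !p1 || !p5) — !p5 is true.
  16. (p5 || p9 || p2) — p2 is true.
  17. (p1 || !p8 || p5) — !p8 is true.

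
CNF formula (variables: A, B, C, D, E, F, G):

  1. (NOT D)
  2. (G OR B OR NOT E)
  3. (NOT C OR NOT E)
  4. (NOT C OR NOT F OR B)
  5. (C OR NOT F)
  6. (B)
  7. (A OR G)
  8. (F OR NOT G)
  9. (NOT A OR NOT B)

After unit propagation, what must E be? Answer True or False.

False

Unit clause (NOT D) sets D = False.
(B) is a unit clause: B = True.
From (NOT B OR NOT A) and B = True: A = False.
(G OR A): since A = False, the clause reduces to (G). G = True.
From (NOT G OR F) and G = True: F = True.
(C OR NOT F) with F = True leaves only C, so C = True.
From (NOT C OR NOT E) and C = True: E = False.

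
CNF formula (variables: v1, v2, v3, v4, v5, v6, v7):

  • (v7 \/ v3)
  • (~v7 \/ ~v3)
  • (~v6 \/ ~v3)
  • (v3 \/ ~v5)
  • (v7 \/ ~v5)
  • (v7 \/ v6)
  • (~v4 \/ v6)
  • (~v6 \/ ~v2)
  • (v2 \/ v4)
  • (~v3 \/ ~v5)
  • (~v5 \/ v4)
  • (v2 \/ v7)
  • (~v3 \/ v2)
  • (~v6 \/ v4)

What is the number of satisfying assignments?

4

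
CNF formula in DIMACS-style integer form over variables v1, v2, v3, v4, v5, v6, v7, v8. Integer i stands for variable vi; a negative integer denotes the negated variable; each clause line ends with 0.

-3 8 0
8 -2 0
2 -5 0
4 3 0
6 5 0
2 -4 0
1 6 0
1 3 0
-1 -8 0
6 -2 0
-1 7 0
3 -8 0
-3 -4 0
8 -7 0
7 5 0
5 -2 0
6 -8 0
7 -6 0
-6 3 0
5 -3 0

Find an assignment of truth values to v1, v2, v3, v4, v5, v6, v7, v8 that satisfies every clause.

Branch on v1: take v1 = False.
  then v6 is forced to True.
  then v3 is forced to True.
  then v8 is forced to True.
  then v4 is forced to False.
  then v7 is forced to True.
  then v5 is forced to True.
  then v2 is forced to True.

v1=F, v2=T, v3=T, v4=F, v5=T, v6=T, v7=T, v8=T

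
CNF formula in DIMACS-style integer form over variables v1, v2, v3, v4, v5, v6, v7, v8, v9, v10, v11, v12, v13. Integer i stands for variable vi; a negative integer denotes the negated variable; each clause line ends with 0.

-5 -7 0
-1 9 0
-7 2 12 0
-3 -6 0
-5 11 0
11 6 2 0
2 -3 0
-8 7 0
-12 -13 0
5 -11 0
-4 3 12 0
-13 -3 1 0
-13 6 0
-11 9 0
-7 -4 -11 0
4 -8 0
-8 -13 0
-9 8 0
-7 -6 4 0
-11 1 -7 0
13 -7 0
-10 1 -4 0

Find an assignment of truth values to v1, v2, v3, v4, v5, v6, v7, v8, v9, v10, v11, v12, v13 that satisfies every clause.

v1=False, v2=True, v3=False, v4=False, v5=False, v6=False, v7=False, v8=False, v9=False, v10=True, v11=False, v12=False, v13=False

Pure literal: v2 appears only positively; assign v2 = True.
Branch on v1: take v1 = False.
Try v3 = False.
Set v4 = False and propagate.
  then v8 is forced to False.
  then v9 is forced to False.
  then v11 is forced to False.
  then v5 is forced to False.
For the remaining variables, v6 = False, v7 = False, v10 = True, v12 = False, v13 = False works.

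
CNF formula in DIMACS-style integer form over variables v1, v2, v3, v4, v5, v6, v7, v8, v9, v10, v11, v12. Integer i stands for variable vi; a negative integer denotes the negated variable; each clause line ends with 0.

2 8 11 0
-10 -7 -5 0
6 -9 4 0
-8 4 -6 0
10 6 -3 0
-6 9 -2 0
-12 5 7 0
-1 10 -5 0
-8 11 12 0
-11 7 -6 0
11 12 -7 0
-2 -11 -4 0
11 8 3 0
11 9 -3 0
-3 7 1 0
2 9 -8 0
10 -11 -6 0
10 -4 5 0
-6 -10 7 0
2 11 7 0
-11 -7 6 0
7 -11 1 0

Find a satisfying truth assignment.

v1=False, v2=False, v3=False, v4=False, v5=False, v6=True, v7=True, v8=False, v9=True, v10=True, v11=True, v12=True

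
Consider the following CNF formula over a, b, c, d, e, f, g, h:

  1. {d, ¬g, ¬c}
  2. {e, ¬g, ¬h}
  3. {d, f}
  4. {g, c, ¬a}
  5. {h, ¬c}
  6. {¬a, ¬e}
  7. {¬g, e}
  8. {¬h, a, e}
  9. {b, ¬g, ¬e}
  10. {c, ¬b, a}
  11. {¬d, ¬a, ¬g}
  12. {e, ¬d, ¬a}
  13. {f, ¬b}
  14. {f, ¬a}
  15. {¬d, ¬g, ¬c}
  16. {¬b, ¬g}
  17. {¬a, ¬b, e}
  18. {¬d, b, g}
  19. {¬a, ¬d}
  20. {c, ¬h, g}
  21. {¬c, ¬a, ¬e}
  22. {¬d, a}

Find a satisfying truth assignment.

a = False, b = False, c = True, d = False, e = True, f = True, g = False, h = True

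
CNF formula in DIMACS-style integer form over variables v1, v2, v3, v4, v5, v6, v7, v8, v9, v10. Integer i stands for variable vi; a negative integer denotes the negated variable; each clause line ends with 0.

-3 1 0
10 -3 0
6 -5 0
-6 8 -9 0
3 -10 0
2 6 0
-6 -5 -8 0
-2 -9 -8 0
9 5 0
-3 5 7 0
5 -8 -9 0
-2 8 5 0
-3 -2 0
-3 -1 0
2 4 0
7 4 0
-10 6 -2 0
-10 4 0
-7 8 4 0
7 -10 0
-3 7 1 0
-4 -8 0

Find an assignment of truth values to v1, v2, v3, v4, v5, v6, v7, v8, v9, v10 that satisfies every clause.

v1=F  v2=T  v3=F  v4=T  v5=T  v6=T  v7=T  v8=F  v9=F  v10=F

Try v1 = False.
  then v3 is forced to False.
  then v10 is forced to False.
Set v2 = True and propagate.
Set v4 = True and propagate.
  then v8 is forced to False.
  then v5 is forced to True.
  then v6 is forced to True.
  then v9 is forced to False.
v7 is now unconstrained; take v7 = True.
Every clause has at least one true literal under this assignment.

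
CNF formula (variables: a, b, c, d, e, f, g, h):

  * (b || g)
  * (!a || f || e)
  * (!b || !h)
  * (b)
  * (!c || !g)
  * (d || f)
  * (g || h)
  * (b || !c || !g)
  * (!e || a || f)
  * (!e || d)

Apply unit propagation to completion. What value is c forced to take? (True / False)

False

(b) stands alone — b = True.
From (!b || !h) and b = True: h = False.
From (g || h) and h = False: g = True.
In (!c || !g), !g is now false; !c must hold, so c = False.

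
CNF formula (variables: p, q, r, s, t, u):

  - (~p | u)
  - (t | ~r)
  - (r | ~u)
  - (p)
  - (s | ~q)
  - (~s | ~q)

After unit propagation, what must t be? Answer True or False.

True

Unit clause (p) sets p = True.
(u | ~p): since p = True, the clause reduces to (u). u = True.
From (~u | r) and u = True: r = True.
(~r | t): since r = True, the clause reduces to (t). t = True.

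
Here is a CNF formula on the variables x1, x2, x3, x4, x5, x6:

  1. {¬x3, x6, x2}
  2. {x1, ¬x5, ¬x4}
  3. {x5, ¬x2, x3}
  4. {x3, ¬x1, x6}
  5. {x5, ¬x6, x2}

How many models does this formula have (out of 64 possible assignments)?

Case analysis on x2 and x3:
  x2=T, x3=T: x6 free; 7 ways for (x1,x4,x5) × 2^1 = 14.
  x2=T, x3=F: remaining (x1,x4,x5,x6) ∈ {(F,F,T,F); (F,F,T,T); (T,F,T,T); (T,T,T,T)} — 4.
  x2=F, x3=T: remaining (x1,x4,x5,x6) ∈ {(F,F,T,T); (T,F,T,T); (T,T,T,T)} — 3.
  x2=F, x3=F: 6 of the 16 assignments to (x1,x4,x5,x6) work.
Total: 14 + 4 + 3 + 6 = 27.

27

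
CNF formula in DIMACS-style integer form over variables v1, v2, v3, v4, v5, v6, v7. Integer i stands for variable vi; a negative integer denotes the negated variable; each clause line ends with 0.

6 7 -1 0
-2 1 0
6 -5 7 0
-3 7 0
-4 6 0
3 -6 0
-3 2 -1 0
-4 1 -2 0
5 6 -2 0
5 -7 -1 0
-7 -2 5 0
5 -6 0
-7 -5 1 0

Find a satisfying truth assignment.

v1 = 0, v2 = 0, v3 = 1, v4 = 0, v5 = 0, v6 = 0, v7 = 1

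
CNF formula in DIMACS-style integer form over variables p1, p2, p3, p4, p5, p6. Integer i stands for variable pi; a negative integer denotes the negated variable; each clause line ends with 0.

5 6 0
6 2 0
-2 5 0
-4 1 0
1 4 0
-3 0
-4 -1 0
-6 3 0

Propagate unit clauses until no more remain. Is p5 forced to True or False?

True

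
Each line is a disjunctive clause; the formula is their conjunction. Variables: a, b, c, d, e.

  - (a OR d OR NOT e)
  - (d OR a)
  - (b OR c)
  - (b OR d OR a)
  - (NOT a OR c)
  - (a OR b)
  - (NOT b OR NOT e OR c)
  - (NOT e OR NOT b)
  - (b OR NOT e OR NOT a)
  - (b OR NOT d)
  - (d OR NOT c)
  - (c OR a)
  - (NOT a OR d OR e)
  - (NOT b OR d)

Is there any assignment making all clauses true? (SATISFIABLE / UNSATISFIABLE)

Set a = True and propagate.
  then c is forced to True.
  then d is forced to True.
  then b is forced to True.
  then e is forced to False.
So a = T  b = T  c = T  d = T  e = F is a satisfying assignment.

SATISFIABLE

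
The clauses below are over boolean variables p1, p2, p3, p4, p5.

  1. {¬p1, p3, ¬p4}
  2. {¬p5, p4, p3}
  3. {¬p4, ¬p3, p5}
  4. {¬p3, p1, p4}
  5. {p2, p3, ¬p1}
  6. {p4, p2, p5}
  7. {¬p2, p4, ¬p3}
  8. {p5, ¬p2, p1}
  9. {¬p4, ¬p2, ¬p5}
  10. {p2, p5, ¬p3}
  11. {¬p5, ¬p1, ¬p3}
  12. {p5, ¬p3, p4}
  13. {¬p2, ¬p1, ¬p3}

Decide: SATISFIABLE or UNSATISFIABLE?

SATISFIABLE

Branch on p1: take p1 = True.
The remaining clauses are satisfied by p2 = True, p3 = False, p4 = False, p5 = False.
So p1 = True  p2 = True  p3 = False  p4 = False  p5 = False is a satisfying assignment.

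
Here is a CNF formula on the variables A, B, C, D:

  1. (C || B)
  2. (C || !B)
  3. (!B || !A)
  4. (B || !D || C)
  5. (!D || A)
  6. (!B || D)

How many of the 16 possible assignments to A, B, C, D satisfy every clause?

Satisfying assignments:
  A=0 B=0 C=1 D=0
  A=1 B=0 C=1 D=0
  A=1 B=0 C=1 D=1
Count: 3.

3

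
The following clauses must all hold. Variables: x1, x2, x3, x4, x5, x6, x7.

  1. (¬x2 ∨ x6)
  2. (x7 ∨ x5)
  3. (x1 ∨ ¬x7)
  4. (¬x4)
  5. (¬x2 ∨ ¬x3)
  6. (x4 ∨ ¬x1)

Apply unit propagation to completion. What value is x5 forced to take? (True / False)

True

(¬x4) stands alone — x4 = False.
(¬x1 ∨ x4): since x4 = False, the clause reduces to (¬x1). x1 = False.
(¬x7 ∨ x1): since x1 = False, the clause reduces to (¬x7). x7 = False.
(x7 ∨ x5): since x7 = False, the clause reduces to (x5). x5 = True.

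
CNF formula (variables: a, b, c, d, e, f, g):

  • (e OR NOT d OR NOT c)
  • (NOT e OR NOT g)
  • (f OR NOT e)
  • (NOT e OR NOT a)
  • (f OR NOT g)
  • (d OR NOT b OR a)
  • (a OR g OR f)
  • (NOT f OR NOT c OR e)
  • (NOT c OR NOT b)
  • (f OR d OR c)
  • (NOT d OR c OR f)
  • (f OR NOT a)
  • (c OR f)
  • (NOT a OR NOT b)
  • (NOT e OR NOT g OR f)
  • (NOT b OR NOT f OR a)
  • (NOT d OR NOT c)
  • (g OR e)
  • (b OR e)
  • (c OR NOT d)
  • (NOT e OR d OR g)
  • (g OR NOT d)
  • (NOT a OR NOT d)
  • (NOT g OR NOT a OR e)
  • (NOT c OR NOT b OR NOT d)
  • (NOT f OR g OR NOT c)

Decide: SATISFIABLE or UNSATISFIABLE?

UNSATISFIABLE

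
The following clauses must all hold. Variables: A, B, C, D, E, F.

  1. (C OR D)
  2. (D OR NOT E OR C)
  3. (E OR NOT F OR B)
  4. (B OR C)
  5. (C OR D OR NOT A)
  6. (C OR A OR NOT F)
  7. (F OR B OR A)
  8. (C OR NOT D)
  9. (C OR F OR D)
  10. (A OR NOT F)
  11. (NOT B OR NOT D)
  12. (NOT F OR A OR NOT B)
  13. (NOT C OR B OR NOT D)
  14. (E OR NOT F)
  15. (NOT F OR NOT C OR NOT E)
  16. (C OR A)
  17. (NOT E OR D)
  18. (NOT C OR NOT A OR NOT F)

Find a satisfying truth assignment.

A=1, B=0, C=1, D=0, E=0, F=0

Check each clause:
  1. (C OR D) — C is true.
  2. (D OR C OR NOT E) — C is true.
  3. (NOT F OR B OR E) — NOT F is true.
  4. (B OR C) — C is true.
  5. (NOT A OR C OR D) — C is true.
  6. (C OR A OR NOT F) — A is true.
  7. (A OR F OR B) — A is true.
  8. (NOT D OR C) — C is true.
  9. (C OR D OR F) — C is true.
  10. (NOT F OR A) — A is true.
  11. (NOT B OR NOT D) — NOT D is true.
  12. (NOT F OR NOT B OR A) — A is true.
  13. (NOT C OR B OR NOT D) — NOT D is true.
  14. (NOT F OR E) — NOT F is true.
  15. (NOT F OR NOT C OR NOT E) — NOT F is true.
  16. (A OR C) — A is true.
  17. (NOT E OR D) — NOT E is true.
  18. (NOT A OR NOT F OR NOT C) — NOT F is true.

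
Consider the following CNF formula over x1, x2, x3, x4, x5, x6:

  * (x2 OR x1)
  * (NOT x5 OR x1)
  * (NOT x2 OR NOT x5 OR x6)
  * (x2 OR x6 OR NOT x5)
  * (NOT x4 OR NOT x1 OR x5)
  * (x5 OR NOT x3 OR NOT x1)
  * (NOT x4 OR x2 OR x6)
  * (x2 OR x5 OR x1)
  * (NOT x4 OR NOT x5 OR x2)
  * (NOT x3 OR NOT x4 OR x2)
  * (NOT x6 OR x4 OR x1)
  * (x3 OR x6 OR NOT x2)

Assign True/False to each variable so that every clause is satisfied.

x1=True  x2=False  x3=False  x4=False  x5=False  x6=False

Try x1 = True.
Set x2 = False and propagate.
For the remaining variables, x3 = False, x4 = False, x5 = False, x6 = False works.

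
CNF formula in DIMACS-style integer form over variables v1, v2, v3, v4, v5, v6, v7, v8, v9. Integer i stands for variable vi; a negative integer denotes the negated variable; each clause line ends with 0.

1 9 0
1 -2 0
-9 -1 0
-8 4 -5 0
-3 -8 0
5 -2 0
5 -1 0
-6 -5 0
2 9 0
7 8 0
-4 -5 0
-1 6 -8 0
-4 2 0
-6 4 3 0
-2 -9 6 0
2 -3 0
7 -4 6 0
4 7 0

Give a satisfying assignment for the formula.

v1=T, v2=T, v3=F, v4=F, v5=T, v6=F, v7=T, v8=F, v9=F

v7 occurs only positively in the remaining clauses — set v7 = True.
Set v1 = True and propagate.
  then v9 is forced to False.
  then v5 is forced to True.
  then v6 is forced to False.
  then v2 is forced to True.
  then v4 is forced to False.
  then v8 is forced to False.
v3 is now unconstrained; take v3 = False.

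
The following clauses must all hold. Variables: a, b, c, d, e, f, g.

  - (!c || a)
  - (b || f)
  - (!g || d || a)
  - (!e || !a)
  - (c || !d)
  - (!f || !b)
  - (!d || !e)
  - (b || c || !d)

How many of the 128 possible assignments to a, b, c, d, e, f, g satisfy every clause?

Case analysis on d and a:
  d=T, a=T: remaining (b,c,e,f,g) ∈ {(F,T,F,T,F); (F,T,F,T,T); (T,T,F,F,F); (T,T,F,F,T)} — 4.
  d=T, a=F: a clause becomes empty — 0.
  d=F, a=T: c, g free; 2 ways for (b,e,f) × 2^2 = 8.
  d=F, a=F: remaining (b,c,e,f,g) ∈ {(F,F,F,T,F); (F,F,T,T,F); (T,F,F,F,F); (T,F,T,F,F)} — 4.
Total: 4 + 0 + 8 + 4 = 16.

16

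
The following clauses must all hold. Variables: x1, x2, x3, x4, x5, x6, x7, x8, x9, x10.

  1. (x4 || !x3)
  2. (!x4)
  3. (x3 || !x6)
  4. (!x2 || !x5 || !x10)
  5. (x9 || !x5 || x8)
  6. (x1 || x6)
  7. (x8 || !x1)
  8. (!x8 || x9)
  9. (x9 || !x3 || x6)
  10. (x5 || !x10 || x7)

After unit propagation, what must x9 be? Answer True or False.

(!x4) stands alone — x4 = False.
(!x3 || x4): since x4 = False, the clause reduces to (!x3). x3 = False.
From (!x6 || x3) and x3 = False: x6 = False.
(x6 || x1): since x6 = False, the clause reduces to (x1). x1 = True.
In (!x1 || x8), !x1 is now false; x8 must hold, so x8 = True.
(x9 || !x8): since x8 = True, the clause reduces to (x9). x9 = True.

True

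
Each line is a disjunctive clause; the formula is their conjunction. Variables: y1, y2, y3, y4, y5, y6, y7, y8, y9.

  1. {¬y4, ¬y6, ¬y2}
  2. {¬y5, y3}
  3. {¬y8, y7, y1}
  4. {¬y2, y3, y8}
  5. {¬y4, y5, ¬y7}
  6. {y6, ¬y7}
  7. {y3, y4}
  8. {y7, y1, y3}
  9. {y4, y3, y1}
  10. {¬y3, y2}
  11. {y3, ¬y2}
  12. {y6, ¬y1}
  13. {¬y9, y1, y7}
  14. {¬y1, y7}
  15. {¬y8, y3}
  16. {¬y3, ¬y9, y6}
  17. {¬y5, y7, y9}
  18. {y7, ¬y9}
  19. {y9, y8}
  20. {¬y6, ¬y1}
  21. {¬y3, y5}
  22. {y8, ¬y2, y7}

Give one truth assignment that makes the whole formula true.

y1=False, y2=True, y3=True, y4=False, y5=True, y6=True, y7=True, y8=False, y9=True

Check each clause:
  1. {¬y4, ¬y6, ¬y2} — ¬y4 is true.
  2. {y3, ¬y5} — y3 is true.
  3. {y7, y1, ¬y8} — ¬y8 is true.
  4. {y8, ¬y2, y3} — y3 is true.
  5. {¬y4, ¬y7, y5} — ¬y4 is true.
  6. {¬y7, y6} — y6 is true.
  7. {y3, y4} — y3 is true.
  8. {y3, y1, y7} — y3 is true.
  9. {y1, y4, y3} — y3 is true.
  10. {y2, ¬y3} — y2 is true.
  11. {y3, ¬y2} — y3 is true.
  12. {y6, ¬y1} — ¬y1 is true.
  13. {y7, y1, ¬y9} — y7 is true.
  14. {y7, ¬y1} — ¬y1 is true.
  15. {y3, ¬y8} — ¬y8 is true.
  16. {y6, ¬y9, ¬y3} — y6 is true.
  17. {y7, y9, ¬y5} — y9 is true.
  18. {y7, ¬y9} — y7 is true.
  19. {y8, y9} — y9 is true.
  20. {¬y6, ¬y1} — ¬y1 is true.
  21. {¬y3, y5} — y5 is true.
  22. {¬y2, y8, y7} — y7 is true.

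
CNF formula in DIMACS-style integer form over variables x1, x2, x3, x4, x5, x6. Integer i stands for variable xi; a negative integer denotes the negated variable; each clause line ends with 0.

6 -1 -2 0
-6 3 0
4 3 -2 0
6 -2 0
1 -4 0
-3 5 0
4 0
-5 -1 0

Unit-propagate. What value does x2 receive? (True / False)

False

Unit clause (x4) sets x4 = True.
(x1 ∨ ¬x4): since x4 = True, the clause reduces to (x1). x1 = True.
From (¬x1 ∨ ¬x5) and x1 = True: x5 = False.
(x5 ∨ ¬x3): since x5 = False, the clause reduces to (¬x3). x3 = False.
(x3 ∨ ¬x6): since x3 = False, the clause reduces to (¬x6). x6 = False.
(¬x1 ∨ ¬x2 ∨ x6) with x1 = True, x6 = False leaves only ¬x2, so x2 = False.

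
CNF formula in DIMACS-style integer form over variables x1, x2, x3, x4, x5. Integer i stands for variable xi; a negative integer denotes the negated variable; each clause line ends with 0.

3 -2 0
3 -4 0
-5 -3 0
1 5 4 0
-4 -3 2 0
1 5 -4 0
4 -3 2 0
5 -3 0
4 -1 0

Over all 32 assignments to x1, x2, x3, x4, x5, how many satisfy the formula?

1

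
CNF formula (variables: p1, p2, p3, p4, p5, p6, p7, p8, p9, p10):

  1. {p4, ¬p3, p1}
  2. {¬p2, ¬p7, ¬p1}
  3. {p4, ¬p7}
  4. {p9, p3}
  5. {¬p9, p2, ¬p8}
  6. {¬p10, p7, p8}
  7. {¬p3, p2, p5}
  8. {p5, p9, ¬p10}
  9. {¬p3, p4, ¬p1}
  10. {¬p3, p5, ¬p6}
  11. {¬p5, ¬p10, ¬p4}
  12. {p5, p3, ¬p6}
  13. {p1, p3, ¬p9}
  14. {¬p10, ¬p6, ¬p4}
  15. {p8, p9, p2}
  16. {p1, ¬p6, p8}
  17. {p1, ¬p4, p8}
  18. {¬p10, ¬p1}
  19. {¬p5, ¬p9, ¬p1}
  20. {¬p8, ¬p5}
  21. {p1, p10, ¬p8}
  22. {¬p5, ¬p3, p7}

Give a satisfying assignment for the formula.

p1=F, p2=T, p3=T, p4=T, p5=F, p6=F, p7=F, p8=T, p9=T, p10=T

p6 occurs only negated in the remaining clauses — set p6 = False.
Branch on p1: take p1 = False.
For the remaining variables, p2 = True, p3 = True, p4 = True, p5 = False, p7 = False, p8 = True, p9 = True, p10 = True works.
Every clause has at least one true literal under this assignment.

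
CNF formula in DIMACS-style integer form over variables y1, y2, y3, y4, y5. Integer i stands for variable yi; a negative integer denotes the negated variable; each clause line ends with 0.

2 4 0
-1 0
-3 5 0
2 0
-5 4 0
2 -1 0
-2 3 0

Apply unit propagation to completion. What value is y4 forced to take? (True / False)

True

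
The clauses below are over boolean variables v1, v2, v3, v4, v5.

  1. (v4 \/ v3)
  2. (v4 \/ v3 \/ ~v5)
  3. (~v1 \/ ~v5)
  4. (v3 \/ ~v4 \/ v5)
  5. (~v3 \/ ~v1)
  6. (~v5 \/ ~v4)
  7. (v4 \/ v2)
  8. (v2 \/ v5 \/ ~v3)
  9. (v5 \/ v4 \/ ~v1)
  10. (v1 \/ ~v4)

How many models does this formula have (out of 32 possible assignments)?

Satisfying assignments:
  v1=F v2=T v3=T v4=F v5=F
  v1=F v2=T v3=T v4=F v5=T
Count: 2.

2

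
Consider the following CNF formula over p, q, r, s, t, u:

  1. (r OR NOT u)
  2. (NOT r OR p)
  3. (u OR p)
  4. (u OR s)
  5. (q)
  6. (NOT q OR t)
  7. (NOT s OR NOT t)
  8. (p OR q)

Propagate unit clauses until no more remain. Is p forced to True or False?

True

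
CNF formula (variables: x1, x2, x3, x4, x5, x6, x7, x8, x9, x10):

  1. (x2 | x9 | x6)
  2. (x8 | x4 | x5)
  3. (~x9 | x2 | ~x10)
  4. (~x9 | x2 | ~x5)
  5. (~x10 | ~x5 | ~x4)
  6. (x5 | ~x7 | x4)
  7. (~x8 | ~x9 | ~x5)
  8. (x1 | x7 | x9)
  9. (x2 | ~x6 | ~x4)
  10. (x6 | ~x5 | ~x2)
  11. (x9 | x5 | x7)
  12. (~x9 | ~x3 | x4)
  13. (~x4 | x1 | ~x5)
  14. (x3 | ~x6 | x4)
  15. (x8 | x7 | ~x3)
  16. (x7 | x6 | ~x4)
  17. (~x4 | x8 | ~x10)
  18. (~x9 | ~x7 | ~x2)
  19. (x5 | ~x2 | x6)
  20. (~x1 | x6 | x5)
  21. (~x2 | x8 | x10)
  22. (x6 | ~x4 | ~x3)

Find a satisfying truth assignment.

x1 = F, x2 = T, x3 = T, x4 = T, x5 = F, x6 = T, x7 = T, x8 = T, x9 = F, x10 = T

Set x1 = False and propagate.
The remaining clauses are satisfied by x2 = True, x3 = True, x4 = True, x5 = False, x6 = True, x7 = True, x8 = True, x9 = False, x10 = True.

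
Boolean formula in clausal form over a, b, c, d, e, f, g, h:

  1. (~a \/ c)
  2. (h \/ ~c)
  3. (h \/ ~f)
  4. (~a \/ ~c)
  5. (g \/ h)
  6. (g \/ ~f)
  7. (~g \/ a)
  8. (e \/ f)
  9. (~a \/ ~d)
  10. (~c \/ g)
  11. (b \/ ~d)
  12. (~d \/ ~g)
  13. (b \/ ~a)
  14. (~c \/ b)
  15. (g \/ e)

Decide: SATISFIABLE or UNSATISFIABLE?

SATISFIABLE

Pure literal: d appears only negated; assign d = False.
Pure literal: e appears only positively; assign e = True.
Branch on a: take a = False.
  then g is forced to False.
  then h is forced to True.
  then f is forced to False.
  then c is forced to False.
b is now unconstrained; take b = False.
So a=False, b=False, c=False, d=False, e=True, f=False, g=False, h=True is a satisfying assignment.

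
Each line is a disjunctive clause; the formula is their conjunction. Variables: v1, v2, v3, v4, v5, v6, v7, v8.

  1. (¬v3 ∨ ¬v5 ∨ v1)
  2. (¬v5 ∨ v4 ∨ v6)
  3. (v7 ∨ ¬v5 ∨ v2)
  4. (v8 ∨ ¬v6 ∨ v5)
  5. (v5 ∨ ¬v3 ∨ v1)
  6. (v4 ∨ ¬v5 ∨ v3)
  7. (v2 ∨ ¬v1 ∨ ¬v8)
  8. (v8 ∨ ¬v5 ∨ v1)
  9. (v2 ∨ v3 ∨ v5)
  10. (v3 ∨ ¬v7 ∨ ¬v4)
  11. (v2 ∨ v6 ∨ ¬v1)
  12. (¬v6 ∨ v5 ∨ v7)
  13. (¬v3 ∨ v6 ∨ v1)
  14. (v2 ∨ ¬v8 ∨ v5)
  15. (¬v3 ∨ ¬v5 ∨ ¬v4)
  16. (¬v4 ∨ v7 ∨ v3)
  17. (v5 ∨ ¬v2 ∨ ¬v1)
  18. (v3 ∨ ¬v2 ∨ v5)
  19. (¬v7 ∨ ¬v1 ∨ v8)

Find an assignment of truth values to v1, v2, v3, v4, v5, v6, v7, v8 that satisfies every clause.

v1 = T  v2 = T  v3 = T  v4 = F  v5 = T  v6 = T  v7 = F  v8 = F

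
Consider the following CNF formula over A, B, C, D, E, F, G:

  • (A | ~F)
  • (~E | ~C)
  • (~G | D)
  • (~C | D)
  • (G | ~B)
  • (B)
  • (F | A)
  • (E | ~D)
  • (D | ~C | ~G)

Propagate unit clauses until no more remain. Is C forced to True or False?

Unit clause (B) sets B = True.
(~B | G) with B = True leaves only G, so G = True.
(D | ~G) with G = True leaves only D, so D = True.
(~D | E) with D = True leaves only E, so E = True.
(~E | ~C) with E = True leaves only ~C, so C = False.

False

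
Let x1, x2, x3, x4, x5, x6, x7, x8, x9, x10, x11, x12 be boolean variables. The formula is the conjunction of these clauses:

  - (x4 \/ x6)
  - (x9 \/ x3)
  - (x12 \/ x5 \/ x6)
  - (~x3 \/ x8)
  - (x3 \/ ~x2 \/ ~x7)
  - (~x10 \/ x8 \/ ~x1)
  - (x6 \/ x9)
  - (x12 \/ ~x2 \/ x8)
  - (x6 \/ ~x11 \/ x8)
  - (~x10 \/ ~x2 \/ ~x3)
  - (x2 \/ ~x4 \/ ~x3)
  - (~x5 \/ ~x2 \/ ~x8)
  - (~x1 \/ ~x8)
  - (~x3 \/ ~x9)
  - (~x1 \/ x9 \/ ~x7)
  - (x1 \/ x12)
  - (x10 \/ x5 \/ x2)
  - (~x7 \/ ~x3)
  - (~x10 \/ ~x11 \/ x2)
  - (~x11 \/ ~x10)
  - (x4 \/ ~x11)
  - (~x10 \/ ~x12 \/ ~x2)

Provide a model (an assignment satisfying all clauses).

Pure literal: x7 appears only negated; assign x7 = False.
Pure literal: x11 appears only negated; assign x11 = False.
Branch on x1: take x1 = True.
  then x8 is forced to False.
  then x3 is forced to False.
  then x9 is forced to True.
  then x10 is forced to False.
Try x2 = False.
  then x5 is forced to True.
Set x4 = True and propagate.
x6, x12 are now unconstrained; take x6 = False, x12 = True.
Check each clause:
  1. (x4 \/ x6) — x4 is true.
  2. (x9 \/ x3) — x9 is true.
  3. (x12 \/ x6 \/ x5) — x12 is true.
  4. (x8 \/ ~x3) — ~x3 is true.
  5. (~x7 \/ ~x2 \/ x3) — ~x7 is true.
  6. (~x10 \/ ~x1 \/ x8) — ~x10 is true.
  7. (x6 \/ x9) — x9 is true.
  8. (x8 \/ ~x2 \/ x12) — x12 is true.
  9. (x6 \/ x8 \/ ~x11) — ~x11 is true.
  10. (~x3 \/ ~x10 \/ ~x2) — ~x3 is true.
  11. (~x4 \/ ~x3 \/ x2) — ~x3 is true.
  12. (~x5 \/ ~x8 \/ ~x2) — ~x8 is true.
  13. (~x8 \/ ~x1) — ~x8 is true.
  14. (~x3 \/ ~x9) — ~x3 is true.
  15. (~x7 \/ ~x1 \/ x9) — x9 is true.
  16. (x1 \/ x12) — x1 is true.
  17. (x10 \/ x5 \/ x2) — x5 is true.
  18. (~x3 \/ ~x7) — ~x7 is true.
  19. (~x10 \/ ~x11 \/ x2) — ~x11 is true.
  20. (~x11 \/ ~x10) — ~x11 is true.
  21. (x4 \/ ~x11) — x4 is true.
  22. (~x12 \/ ~x10 \/ ~x2) — ~x2 is true.

x1 = T, x2 = F, x3 = F, x4 = T, x5 = T, x6 = F, x7 = F, x8 = F, x9 = T, x10 = F, x11 = F, x12 = T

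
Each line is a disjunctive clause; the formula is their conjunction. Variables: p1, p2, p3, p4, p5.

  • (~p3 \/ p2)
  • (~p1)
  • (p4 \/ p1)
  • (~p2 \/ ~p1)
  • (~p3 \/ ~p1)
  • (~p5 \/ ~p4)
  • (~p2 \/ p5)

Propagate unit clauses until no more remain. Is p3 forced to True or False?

False

(~p1) is a unit clause: p1 = False.
(p4 \/ p1): since p1 = False, the clause reduces to (p4). p4 = True.
From (~p4 \/ ~p5) and p4 = True: p5 = False.
From (p5 \/ ~p2) and p5 = False: p2 = False.
(~p3 \/ p2): since p2 = False, the clause reduces to (~p3). p3 = False.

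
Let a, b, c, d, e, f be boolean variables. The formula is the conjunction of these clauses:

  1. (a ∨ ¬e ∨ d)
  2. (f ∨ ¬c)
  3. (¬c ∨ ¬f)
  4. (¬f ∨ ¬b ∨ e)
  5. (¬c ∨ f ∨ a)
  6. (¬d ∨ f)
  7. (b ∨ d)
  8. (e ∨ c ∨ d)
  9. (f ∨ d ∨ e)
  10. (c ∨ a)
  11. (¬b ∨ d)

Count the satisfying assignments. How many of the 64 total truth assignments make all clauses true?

Satisfying assignments:
  a=1 b=0 c=0 d=1 e=0 f=1
  a=1 b=0 c=0 d=1 e=1 f=1
  a=1 b=1 c=0 d=1 e=1 f=1
Count: 3.

3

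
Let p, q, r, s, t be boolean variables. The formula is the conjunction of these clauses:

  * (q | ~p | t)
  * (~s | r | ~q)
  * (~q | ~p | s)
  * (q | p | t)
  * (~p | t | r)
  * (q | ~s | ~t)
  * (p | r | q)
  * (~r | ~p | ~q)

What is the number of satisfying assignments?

Case analysis on q and p:
  q=T, p=T: a clause becomes empty — 0.
  q=T, p=F: t free; 3 ways for (r,s) × 2^1 = 6.
  q=F, p=T: remaining (r,s,t) ∈ {(F,F,T); (T,F,T)} — 2.
  q=F, p=F: remaining (r,s,t) ∈ {(T,F,T)} — 1.
Total: 0 + 6 + 2 + 1 = 9.

9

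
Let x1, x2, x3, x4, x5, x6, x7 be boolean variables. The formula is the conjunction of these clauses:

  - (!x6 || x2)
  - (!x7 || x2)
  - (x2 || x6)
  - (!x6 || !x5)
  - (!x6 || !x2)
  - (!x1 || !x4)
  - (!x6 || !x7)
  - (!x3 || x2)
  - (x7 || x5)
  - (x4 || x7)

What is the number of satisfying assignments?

14

Case analysis on x2 and x6:
  x2=1, x6=1: a clause becomes empty — 0.
  x2=1, x6=0: x3 free; 7 ways for (x1,x4,x5,x7) × 2^1 = 14.
  x2=0, x6=1: a clause becomes empty — 0.
  x2=0, x6=0: a clause becomes empty — 0.
Total: 0 + 14 + 0 + 0 = 14.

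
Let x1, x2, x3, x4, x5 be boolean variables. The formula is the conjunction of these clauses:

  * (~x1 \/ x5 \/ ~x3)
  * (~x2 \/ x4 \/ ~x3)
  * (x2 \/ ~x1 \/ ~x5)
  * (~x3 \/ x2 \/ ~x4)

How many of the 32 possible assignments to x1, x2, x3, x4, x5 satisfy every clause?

19

Case analysis on x2 and x3:
  x2=T, x3=T: remaining (x1,x4,x5) ∈ {(F,T,F); (F,T,T); (T,T,T)} — 3.
  x2=T, x3=F: x1, x4, x5 free → 2^3 = 8.
  x2=F, x3=T: remaining (x1,x4,x5) ∈ {(F,F,F); (F,F,T)} — 2.
  x2=F, x3=F: x4 free; 3 ways for (x1,x5) × 2^1 = 6.
Total: 3 + 8 + 2 + 6 = 19.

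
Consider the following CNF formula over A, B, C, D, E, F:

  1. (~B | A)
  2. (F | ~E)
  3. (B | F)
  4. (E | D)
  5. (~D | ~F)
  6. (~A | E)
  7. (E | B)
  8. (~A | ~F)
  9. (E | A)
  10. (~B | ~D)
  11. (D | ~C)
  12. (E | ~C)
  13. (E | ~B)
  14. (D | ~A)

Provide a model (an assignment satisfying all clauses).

A=F  B=F  C=F  D=F  E=T  F=T

Check each clause:
  1. (~B | A) — ~B is true.
  2. (~E | F) — F is true.
  3. (B | F) — F is true.
  4. (D | E) — E is true.
  5. (~D | ~F) — ~D is true.
  6. (~A | E) — E is true.
  7. (B | E) — E is true.
  8. (~F | ~A) — ~A is true.
  9. (E | A) — E is true.
  10. (~B | ~D) — ~D is true.
  11. (~C | D) — ~C is true.
  12. (~C | E) — ~C is true.
  13. (~B | E) — E is true.
  14. (D | ~A) — ~A is true.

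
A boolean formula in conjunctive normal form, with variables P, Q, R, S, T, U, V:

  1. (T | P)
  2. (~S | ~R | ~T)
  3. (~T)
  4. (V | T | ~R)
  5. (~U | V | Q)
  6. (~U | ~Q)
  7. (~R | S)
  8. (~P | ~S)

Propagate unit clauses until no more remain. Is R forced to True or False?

False

(~T) stands alone — T = False.
(T | P) with T = False leaves only P, so P = True.
(~S | ~P) with P = True leaves only ~S, so S = False.
(S | ~R): since S = False, the clause reduces to (~R). R = False.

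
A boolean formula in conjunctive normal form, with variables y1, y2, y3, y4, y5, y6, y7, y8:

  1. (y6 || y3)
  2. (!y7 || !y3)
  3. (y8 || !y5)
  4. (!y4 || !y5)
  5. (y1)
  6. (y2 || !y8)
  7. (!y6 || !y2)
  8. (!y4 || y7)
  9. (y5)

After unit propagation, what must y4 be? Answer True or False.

(y1) is a unit clause: y1 = True.
(y5) is a unit clause: y5 = True.
(!y5 || y8) with y5 = True leaves only y8, so y8 = True.
(!y5 || !y4) with y5 = True leaves only !y4, so y4 = False.

False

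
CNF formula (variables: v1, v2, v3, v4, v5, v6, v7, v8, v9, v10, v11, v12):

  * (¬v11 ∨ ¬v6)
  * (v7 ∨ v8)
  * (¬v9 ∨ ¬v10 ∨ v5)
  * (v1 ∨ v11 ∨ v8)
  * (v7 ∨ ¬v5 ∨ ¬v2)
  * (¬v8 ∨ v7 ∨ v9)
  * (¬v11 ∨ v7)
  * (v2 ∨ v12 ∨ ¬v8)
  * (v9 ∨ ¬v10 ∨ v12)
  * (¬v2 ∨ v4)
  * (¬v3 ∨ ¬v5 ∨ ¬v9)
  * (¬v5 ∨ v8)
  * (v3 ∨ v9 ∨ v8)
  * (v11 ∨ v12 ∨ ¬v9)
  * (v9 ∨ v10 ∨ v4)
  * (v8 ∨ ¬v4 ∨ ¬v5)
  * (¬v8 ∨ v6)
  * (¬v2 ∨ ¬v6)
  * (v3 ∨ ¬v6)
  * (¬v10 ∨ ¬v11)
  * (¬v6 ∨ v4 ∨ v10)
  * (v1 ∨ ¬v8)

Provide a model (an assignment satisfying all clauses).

Pure literal: v1 appears only positively; assign v1 = True.
Pure literal: v7 appears only positively; assign v7 = True.
Set v2 = False and propagate.
The remaining clauses are satisfied by v3 = False, v4 = True, v5 = False, v6 = False, v8 = False, v9 = True, v10 = False, v11 = True, v12 = False.

v1 = True  v2 = False  v3 = False  v4 = True  v5 = False  v6 = False  v7 = True  v8 = False  v9 = True  v10 = False  v11 = True  v12 = False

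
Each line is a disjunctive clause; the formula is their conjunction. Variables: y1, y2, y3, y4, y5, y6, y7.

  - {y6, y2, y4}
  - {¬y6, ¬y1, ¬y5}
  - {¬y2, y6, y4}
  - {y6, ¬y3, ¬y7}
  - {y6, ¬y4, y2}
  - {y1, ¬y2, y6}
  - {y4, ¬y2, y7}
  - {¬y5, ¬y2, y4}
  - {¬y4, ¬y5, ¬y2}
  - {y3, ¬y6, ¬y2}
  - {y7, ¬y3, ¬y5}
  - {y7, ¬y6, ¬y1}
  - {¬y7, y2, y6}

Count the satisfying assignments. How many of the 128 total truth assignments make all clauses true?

26

Split on y2, then y6.
  y2=T, y6=T: 5 of the 32 assignments to (y1,y3,y4,y5,y7) work.
  y2=T, y6=F: remaining (y1,y3,y4,y5,y7) ∈ {(T,F,T,F,F); (T,F,T,F,T); (T,T,T,F,F)} — 3.
  y2=F, y6=T: y4 free; 9 ways for (y1,y3,y5,y7) × 2^1 = 18.
  y2=F, y6=F: a clause becomes empty — 0.
Total: 5 + 3 + 18 + 0 = 26.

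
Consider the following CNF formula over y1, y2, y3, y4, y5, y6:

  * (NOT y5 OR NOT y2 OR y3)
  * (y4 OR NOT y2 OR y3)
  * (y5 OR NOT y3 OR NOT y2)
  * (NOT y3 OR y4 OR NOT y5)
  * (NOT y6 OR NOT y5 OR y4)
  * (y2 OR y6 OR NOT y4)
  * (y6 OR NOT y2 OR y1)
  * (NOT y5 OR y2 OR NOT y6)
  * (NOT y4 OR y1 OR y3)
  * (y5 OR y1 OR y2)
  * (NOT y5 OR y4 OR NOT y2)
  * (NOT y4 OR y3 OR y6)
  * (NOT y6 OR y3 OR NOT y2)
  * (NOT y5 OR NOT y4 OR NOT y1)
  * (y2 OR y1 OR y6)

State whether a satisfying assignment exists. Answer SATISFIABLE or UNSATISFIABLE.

SATISFIABLE

Branch on y1: take y1 = True.
For the remaining variables, y2 = False, y3 = True, y4 = True, y5 = False, y6 = True works.
So y1 = T  y2 = F  y3 = T  y4 = T  y5 = F  y6 = T is a satisfying assignment.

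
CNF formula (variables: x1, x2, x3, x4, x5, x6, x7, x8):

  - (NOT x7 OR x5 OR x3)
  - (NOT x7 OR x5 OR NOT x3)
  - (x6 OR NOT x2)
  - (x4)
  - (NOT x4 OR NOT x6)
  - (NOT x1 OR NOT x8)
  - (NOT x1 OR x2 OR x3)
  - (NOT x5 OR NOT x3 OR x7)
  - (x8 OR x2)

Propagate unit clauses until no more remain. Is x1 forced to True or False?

(x4) is a unit clause: x4 = True.
From (NOT x4 OR NOT x6) and x4 = True: x6 = False.
(x6 OR NOT x2): since x6 = False, the clause reduces to (NOT x2). x2 = False.
In (x8 OR x2), x2 is now false; x8 must hold, so x8 = True.
(NOT x8 OR NOT x1) with x8 = True leaves only NOT x1, so x1 = False.

False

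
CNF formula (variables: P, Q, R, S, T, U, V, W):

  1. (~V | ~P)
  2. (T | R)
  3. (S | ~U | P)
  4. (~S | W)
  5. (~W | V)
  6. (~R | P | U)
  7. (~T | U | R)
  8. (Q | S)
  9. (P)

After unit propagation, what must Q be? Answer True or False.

(P) stands alone — P = True.
In (~P | ~V), ~P is now false; ~V must hold, so V = False.
In (V | ~W), V is now false; ~W must hold, so W = False.
From (~S | W) and W = False: S = False.
In (Q | S), S is now false; Q must hold, so Q = True.

True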